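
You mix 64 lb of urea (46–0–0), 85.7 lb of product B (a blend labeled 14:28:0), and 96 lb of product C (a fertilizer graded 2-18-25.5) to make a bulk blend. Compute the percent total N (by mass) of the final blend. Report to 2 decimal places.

17.65% N

Total mass = 64 + 85.7 + 96 = 245.7 lb.
N mass = 46%×64 + 14%×85.7 + 2%×96 = 43.358 lb.
% N = 43.358 / 245.7 = 17.6467%.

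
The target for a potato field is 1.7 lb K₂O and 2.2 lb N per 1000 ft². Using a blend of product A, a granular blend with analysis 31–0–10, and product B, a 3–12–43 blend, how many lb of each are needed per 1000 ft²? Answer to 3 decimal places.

With a, b = lb per 1000 ft² of product A and product B:
K₂O: 0.1·a + 0.43·b = 1.7
N: 0.31·a + 0.03·b = 2.2
Solving simultaneously: a = 6.86876, b = 2.3561.

6.869 lb product A, 2.356 lb product B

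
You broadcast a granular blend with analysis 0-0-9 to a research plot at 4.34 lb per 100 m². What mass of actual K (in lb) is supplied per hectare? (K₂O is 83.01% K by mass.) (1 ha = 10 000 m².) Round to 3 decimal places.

K₂O per 100 m² = 4.34 × 9% = 0.3906 lb.
Elemental K = 0.3906 × 0.8301 = 0.324237 lb per 100 m².
Convert to per hectare: 0.324237 × 100 = 32.4237 lb.

32.424 lb K per hectare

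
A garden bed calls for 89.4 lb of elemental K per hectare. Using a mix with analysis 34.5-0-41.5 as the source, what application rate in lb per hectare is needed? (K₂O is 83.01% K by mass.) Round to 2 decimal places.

As K₂O: 89.4 / 0.8301 = 107.698 lb per hectare.
Product per hectare = 107.698 / 41.5% = 259.513 lb.

259.51 lb of product per hectare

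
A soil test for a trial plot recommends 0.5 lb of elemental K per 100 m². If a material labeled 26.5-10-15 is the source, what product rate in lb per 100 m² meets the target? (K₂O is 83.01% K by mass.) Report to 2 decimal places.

4.02 lb of product per hundred sq m

As K₂O: 0.5 / 0.8301 = 0.602337 lb per 100 m².
Product per 100 m² = 0.602337 / 15% = 4.01558 lb.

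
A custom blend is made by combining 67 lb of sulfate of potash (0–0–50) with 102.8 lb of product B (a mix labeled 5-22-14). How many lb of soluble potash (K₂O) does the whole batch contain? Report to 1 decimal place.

K₂O mass = 50%×67 + 14%×102.8 = 47.892 lb.

47.9 lb K₂O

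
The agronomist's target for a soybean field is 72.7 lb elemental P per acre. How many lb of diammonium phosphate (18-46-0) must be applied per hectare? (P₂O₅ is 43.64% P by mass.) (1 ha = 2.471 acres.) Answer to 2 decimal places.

894.88 lb of product per hectare

As P₂O₅: 72.7 / 0.4364 = 166.59 lb per acre.
Product per acre = 166.59 / 46% = 362.153 lb.
Convert to per hectare: 362.153 × 2.471 = 894.8795 lb.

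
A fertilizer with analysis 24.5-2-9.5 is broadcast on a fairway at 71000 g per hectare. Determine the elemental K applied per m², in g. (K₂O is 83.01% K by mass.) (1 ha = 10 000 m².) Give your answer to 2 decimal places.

0.56 g K per sq m

K₂O per hectare = 71000 × 9.5% = 6745 g.
Elemental K = 6745 × 0.8301 = 5599.02 g per hectare.
Convert to per m²: 5599.02 × 0.0001 = 0.559902 g.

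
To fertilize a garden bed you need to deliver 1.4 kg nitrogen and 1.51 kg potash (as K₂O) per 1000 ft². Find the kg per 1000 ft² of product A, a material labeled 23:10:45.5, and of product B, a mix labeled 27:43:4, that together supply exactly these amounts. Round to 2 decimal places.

With a, b = kg per 1000 ft² of product A and product B:
N: 0.23·a + 0.27·b = 1.4
K₂O: 0.455·a + 0.04·b = 1.51
From row1: a = (1.4 − 0.27·b) / 0.23.
Into row2: 0.455·(1.4 − 0.27·b)/0.23 + 0.04·b = 1.51 → b = 2.54905, a = 3.09459.

3.09 kg product A, 2.55 kg product B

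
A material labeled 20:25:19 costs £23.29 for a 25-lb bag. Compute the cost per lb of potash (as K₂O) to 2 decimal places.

£4.90 per lb K₂O

K₂O in bag = 25 × 19% = 4.75 lb.
Cost per lb K₂O = £23.29 / 4.75 = £4.9032.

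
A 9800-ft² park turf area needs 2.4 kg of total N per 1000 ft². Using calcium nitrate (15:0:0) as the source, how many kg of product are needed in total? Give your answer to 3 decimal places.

156.800 kg

Product per 1000 ft² = 2.4 / 15% = 16 kg.
Total product = 16 × 9800 / 1000 = 156.8 kg.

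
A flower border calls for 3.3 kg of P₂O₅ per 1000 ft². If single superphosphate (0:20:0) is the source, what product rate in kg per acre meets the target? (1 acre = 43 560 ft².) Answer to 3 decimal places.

718.740 kg of product per acre

Product per 1000 ft² = 3.3 / 20% = 16.5 kg.
Convert to per acre: 16.5 × 43.56 = 718.74 kg.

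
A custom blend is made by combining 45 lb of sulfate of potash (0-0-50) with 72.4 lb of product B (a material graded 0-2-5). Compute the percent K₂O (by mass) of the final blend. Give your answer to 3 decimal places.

Total mass = 45 + 72.4 = 117.4 lb.
K₂O mass = 50%×45 + 5%×72.4 = 26.12 lb.
% K₂O = 26.12 / 117.4 = 22.2487%.

22.249% K₂O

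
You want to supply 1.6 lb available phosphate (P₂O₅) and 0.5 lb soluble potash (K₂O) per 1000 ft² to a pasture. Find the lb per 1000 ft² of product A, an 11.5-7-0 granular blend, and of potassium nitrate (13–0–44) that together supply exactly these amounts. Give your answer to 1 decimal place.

Let a = lb of product A, b = lb of potassium nitrate (per 1000 ft²).
P₂O₅: 0.07·a + 0·b = 1.6
K₂O: 0·a + 0.44·b = 0.5
Solving simultaneously: a = 22.8571, b = 1.13636.

22.9 lb product A, 1.1 lb potassium nitrate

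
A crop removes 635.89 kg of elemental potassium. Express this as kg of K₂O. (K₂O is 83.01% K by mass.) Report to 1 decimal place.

766.0 kg K₂O

K₂O = 635.89 / 0.8301 = 766.04 kg.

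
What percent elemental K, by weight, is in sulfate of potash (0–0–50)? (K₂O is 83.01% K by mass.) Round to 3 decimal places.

%K = 50 × 0.8301 = 41.505%.

41.505% K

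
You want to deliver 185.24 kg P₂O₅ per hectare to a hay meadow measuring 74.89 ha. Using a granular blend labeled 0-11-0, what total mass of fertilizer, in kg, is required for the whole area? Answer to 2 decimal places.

Product per hectare = 185.24 / 11% = 1684 kg.
Total product = 1684 × 74.89 = 126114.76 kg.

126114.76 kg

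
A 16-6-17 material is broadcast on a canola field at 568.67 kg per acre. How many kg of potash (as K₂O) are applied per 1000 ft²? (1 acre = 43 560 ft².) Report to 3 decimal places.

2.219 kg K₂O per thousand sq ft

K₂O per acre = 568.67 × 17% = 96.6739 kg.
Convert to per 1000 ft²: 96.6739 × 0.0229568 = 2.21933 kg.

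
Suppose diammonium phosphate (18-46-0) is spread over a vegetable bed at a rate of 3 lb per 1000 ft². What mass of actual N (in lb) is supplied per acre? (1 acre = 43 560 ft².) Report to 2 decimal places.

nitrogen per 1000 ft² = 3 × 18% = 0.54 lb.
Convert to per acre: 0.54 × 43.56 = 23.5224 lb.

23.52 lb N per acre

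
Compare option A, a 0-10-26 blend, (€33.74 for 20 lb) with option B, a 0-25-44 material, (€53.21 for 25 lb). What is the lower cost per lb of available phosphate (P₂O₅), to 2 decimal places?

€8.51 per lb P₂O₅ (option B)

option A: P₂O₅ per bag = 20 × 10% = 2 lb; cost = 33.74 / 2 = €16.8700/lb P₂O₅.
option B: P₂O₅ per bag = 25 × 25% = 6.25 lb; cost = 53.21 / 6.25 = €8.5136/lb P₂O₅.
option B is cheaper.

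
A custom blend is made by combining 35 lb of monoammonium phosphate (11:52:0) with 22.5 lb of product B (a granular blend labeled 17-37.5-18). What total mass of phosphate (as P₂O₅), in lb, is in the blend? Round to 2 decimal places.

P₂O₅ mass = 52%×35 + 37.5%×22.5 = 26.6375 lb.

26.64 lb P₂O₅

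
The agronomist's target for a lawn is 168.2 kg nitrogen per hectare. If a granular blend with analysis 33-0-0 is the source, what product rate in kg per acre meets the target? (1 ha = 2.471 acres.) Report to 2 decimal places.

206.27 kg of product per acre

Product per hectare = 168.2 / 33% = 509.697 kg.
Convert to per acre: 509.697 × 0.404694 = 206.272 kg.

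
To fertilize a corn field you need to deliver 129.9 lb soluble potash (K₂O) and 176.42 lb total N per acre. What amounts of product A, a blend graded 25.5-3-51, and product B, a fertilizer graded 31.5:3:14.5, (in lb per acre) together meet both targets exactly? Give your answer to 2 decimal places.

Per-acre balance (a = product A, b = product B):
K₂O: 0.51·a + 0.145·b = 129.9
N: 0.255·a + 0.315·b = 176.42
From row1: a = (129.9 − 0.145·b) / 0.51.
Into row2: 0.255·(129.9 − 0.145·b)/0.51 + 0.315·b = 176.42 → b = 459.6701, a = 124.015.

124.02 lb product A, 459.67 lb product B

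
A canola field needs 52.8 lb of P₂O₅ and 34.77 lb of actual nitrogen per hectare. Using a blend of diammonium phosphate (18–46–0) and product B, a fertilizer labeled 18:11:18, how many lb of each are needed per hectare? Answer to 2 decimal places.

90.15 lb diammonium phosphate, 103.02 lb product B

Per-hectare balance (a = diammonium phosphate, b = product B):
P₂O₅: 0.46·a + 0.11·b = 52.8
N: 0.18·a + 0.18·b = 34.77
Eliminate a: (row1) − 0.46/0.18·(row2) → -0.35·b = -36.0567, so b = 103.019.
Back-substitute: a = (52.8 − 0.11·103.019) / 0.46 = 90.1476.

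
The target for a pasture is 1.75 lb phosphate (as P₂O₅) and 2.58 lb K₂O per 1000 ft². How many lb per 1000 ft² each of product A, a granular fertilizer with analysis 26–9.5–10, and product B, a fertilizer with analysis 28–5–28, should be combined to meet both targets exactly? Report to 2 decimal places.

Let a = lb of product A, b = lb of product B (per 1000 ft²).
P₂O₅: 0.095·a + 0.05·b = 1.75
K₂O: 0.1·a + 0.28·b = 2.58
Eliminate a: (row1) − 0.095/0.1·(row2) → -0.216·b = -0.701, so b = 3.24537.
Back-substitute: a = (1.75 − 0.05·3.24537) / 0.095 = 16.713.

16.71 lb product A, 3.25 lb product B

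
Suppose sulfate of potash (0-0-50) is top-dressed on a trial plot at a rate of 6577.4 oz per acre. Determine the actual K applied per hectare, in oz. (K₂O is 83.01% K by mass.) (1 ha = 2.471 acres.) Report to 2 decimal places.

K₂O per acre = 6577.4 × 50% = 3288.7 oz.
Elemental K = 3288.7 × 0.8301 = 2729.95 oz per acre.
Convert to per hectare: 2729.95 × 2.471 = 6745.706 oz.

6745.71 oz K per hectare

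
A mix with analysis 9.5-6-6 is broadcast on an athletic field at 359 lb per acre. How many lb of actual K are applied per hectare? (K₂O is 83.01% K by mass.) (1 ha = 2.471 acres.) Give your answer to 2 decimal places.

44.18 lb K per hectare

K₂O per acre = 359 × 6% = 21.54 lb.
Elemental K = 21.54 × 0.8301 = 17.8804 lb per acre.
Convert to per hectare: 17.8804 × 2.471 = 44.1824 lb.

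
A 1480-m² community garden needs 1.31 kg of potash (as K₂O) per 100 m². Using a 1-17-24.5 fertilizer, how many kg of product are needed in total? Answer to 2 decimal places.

Product per 100 m² = 1.31 / 24.5% = 5.34694 kg.
Total product = 5.34694 × 1480 / 100 = 79.1347 kg.

79.13 kg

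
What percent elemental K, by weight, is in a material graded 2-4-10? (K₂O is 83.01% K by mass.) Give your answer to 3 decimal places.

%K = 10 × 0.8301 = 8.301%.

8.301% K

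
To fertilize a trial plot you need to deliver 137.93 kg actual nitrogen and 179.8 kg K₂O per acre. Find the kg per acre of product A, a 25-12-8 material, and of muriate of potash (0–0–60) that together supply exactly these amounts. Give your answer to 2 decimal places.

Let a = kg of product A, b = kg of muriate of potash (per acre).
N: 0.25·a + 0·b = 137.93
K₂O: 0.08·a + 0.6·b = 179.8
Solving simultaneously: a = 551.72, b = 226.104.

551.72 kg product A, 226.10 kg muriate of potash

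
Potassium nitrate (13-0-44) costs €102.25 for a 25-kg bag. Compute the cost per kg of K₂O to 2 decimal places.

€9.30 per kg K₂O

K₂O in bag = 25 × 44% = 11 kg.
Cost per kg K₂O = €102.25 / 11 = €9.2955.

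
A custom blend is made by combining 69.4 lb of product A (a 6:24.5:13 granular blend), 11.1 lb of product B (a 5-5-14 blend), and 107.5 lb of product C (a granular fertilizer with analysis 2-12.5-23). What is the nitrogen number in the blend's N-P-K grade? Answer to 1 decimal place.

Total mass = 69.4 + 11.1 + 107.5 = 188 lb.
N mass = 6%×69.4 + 5%×11.1 + 2%×107.5 = 6.869 lb.
% N = 6.869 / 188 = 3.65372%.

3.7% N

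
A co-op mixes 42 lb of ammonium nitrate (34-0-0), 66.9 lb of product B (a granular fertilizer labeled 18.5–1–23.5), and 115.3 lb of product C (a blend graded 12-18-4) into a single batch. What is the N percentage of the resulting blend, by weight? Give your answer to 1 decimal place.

Total mass = 42 + 66.9 + 115.3 = 224.2 lb.
N mass = 34%×42 + 18.5%×66.9 + 12%×115.3 = 40.4925 lb.
% N = 40.4925 / 224.2 = 18.0609%.

18.1% N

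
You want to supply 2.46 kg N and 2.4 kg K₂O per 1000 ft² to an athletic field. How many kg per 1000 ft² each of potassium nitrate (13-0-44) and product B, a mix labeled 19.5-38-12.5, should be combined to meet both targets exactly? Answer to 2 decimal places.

2.31 kg potassium nitrate, 11.08 kg product B

Per-1000 ft² balance (a = potassium nitrate, b = product B):
N: 0.13·a + 0.195·b = 2.46
K₂O: 0.44·a + 0.125·b = 2.4
Solving simultaneously: a = 2.30769, b = 11.0769.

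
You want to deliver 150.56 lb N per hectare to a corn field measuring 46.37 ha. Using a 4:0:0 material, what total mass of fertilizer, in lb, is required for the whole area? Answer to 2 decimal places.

174536.68 lb

Product per hectare = 150.56 / 4% = 3764 lb.
Total product = 3764 × 46.37 = 174536.68 lb.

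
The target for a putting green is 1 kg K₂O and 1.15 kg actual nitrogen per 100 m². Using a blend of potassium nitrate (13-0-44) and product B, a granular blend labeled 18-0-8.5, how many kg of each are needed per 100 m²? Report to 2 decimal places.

1.21 kg potassium nitrate, 5.52 kg product B

With a, b = kg per 100 m² of potassium nitrate and product B:
K₂O: 0.44·a + 0.085·b = 1
N: 0.13·a + 0.18·b = 1.15
Solving simultaneously: a = 1.2069, b = 5.51724.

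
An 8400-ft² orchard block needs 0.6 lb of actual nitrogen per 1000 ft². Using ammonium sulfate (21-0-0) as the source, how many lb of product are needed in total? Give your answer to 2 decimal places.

24.00 lb

Product per 1000 ft² = 0.6 / 21% = 2.85714 lb.
Total product = 2.85714 × 8400 / 1000 = 24 lb.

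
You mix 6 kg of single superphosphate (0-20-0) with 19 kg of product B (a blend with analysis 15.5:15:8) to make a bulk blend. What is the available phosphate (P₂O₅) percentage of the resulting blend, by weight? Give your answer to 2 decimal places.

16.20% P₂O₅

Total mass = 6 + 19 = 25 kg.
P₂O₅ mass = 20%×6 + 15%×19 = 4.05 kg.
% P₂O₅ = 4.05 / 25 = 16.2%.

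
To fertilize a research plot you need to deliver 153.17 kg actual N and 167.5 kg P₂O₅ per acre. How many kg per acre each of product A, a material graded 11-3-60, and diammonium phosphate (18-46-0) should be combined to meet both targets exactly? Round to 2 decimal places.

Per-acre balance (a = product A, b = diammonium phosphate):
N: 0.11·a + 0.18·b = 153.17
P₂O₅: 0.03·a + 0.46·b = 167.5
Solving simultaneously: a = 891.774, b = 305.971.

891.77 kg product A, 305.97 kg diammonium phosphate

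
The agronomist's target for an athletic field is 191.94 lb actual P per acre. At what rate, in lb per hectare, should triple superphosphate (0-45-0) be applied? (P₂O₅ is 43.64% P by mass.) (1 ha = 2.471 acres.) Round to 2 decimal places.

2415.13 lb of product per hectare

As P₂O₅: 191.94 / 0.4364 = 439.826 lb per acre.
Product per acre = 439.826 / 45% = 977.391 lb.
Convert to per hectare: 977.391 × 2.471 = 2415.133 lb.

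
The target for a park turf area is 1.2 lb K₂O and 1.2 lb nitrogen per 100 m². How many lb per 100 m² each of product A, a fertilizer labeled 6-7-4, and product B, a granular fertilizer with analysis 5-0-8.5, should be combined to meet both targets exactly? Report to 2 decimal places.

Let a = lb of product A, b = lb of product B (per 100 m²).
K₂O: 0.04·a + 0.085·b = 1.2
N: 0.06·a + 0.05·b = 1.2
From row1: a = (1.2 − 0.085·b) / 0.04.
Into row2: 0.06·(1.2 − 0.085·b)/0.04 + 0.05·b = 1.2 → b = 7.74194, a = 13.5484.

13.55 lb product A, 7.74 lb product B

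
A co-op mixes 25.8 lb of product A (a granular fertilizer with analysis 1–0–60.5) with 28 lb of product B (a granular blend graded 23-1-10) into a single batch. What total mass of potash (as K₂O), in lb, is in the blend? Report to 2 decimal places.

18.41 lb K₂O

K₂O mass = 60.5%×25.8 + 10%×28 = 18.409 lb.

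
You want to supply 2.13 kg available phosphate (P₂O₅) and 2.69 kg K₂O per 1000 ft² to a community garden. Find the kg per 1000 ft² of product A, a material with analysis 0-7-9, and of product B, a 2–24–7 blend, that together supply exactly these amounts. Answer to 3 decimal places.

Let a = kg of product A, b = kg of product B (per 1000 ft²).
P₂O₅: 0.07·a + 0.24·b = 2.13
K₂O: 0.09·a + 0.07·b = 2.69
Eliminate a: (row1) − 0.07/0.09·(row2) → 0.185556·b = 0.0377778, so b = 0.203593.
Back-substitute: a = (2.13 − 0.24·0.203593) / 0.07 = 29.7305.

29.731 kg product A, 0.204 kg product B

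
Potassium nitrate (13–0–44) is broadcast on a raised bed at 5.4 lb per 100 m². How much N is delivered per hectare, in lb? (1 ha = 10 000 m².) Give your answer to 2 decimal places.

70.20 lb N per hectare

nitrogen per 100 m² = 5.4 × 13% = 0.702 lb.
Convert to per hectare: 0.702 × 100 = 70.2 lb.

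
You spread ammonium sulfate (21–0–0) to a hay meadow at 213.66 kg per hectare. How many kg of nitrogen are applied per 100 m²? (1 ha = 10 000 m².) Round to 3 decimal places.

0.449 kg N per hundred sq m

nitrogen per hectare = 213.66 × 21% = 44.8686 kg.
Convert to per 100 m²: 44.8686 × 0.01 = 0.448686 kg.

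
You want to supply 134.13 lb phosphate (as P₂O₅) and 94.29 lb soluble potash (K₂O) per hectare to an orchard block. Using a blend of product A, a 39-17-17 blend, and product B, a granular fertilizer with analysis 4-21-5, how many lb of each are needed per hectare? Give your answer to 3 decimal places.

481.412 lb product A, 249.000 lb product B

With a, b = lb per hectare of product A and product B:
P₂O₅: 0.17·a + 0.21·b = 134.13
K₂O: 0.17·a + 0.05·b = 94.29
Eliminate b: (row1) − 0.21/0.05·(row2) → -0.544·a = -261.888, so a = 481.4118.
Then b = (94.29 − 0.17·481.4118) / 0.05 = 249.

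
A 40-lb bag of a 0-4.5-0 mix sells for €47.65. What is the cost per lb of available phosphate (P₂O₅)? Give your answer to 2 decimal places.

€26.47 per lb P₂O₅

P₂O₅ in bag = 40 × 4.5% = 1.8 lb.
Cost per lb P₂O₅ = €47.65 / 1.8 = €26.4722.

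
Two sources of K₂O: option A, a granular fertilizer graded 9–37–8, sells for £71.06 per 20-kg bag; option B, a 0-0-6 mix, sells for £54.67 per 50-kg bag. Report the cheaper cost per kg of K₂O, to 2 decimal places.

option A: K₂O per bag = 20 × 8% = 1.6 kg; cost = 71.06 / 1.6 = £44.4125/kg K₂O.
option B: K₂O per bag = 50 × 6% = 3 kg; cost = 54.67 / 3 = £18.2233/kg K₂O.
option B is cheaper.

£18.22 per kg K₂O (option B)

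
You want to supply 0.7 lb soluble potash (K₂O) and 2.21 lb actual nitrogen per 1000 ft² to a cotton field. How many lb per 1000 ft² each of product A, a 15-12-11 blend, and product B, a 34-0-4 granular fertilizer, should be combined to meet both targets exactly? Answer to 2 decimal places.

Let a = lb of product A, b = lb of product B (per 1000 ft²).
K₂O: 0.11·a + 0.04·b = 0.7
N: 0.15·a + 0.34·b = 2.21
Eliminate a: (row1) − 0.11/0.15·(row2) → -0.209333·b = -0.920667, so b = 4.39809.
Back-substitute: a = (0.7 − 0.04·4.39809) / 0.11 = 4.76433.

4.76 lb product A, 4.40 lb product B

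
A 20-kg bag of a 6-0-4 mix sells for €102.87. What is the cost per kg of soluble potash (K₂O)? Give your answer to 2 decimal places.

€128.59 per kg K₂O

K₂O in bag = 20 × 4% = 0.8 kg.
Cost per kg K₂O = €102.87 / 0.8 = €128.5875.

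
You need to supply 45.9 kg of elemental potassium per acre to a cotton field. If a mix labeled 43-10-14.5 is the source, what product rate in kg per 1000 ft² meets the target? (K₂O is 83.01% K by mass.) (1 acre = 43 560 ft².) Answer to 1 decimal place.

As K₂O: 45.9 / 0.8301 = 55.2945 kg per acre.
Product per acre = 55.2945 / 14.5% = 381.342 kg.
Convert to per 1000 ft²: 381.342 × 0.0229568 = 8.7544 kg.

8.8 kg of product per thousand sq ft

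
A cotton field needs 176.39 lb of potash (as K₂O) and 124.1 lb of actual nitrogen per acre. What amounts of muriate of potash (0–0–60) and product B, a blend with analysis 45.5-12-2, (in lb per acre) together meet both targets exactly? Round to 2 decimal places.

284.89 lb muriate of potash, 272.75 lb product B

Let a = lb of muriate of potash, b = lb of product B (per acre).
K₂O: 0.6·a + 0.02·b = 176.39
N: 0·a + 0.455·b = 124.1
Solving simultaneously: a = 284.892, b = 272.747.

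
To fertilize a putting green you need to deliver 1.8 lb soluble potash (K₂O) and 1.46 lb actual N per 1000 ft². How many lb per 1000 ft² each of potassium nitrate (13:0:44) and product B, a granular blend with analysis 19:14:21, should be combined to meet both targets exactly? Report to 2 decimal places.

0.63 lb potassium nitrate, 7.25 lb product B

Per-1000 ft² balance (a = potassium nitrate, b = product B):
K₂O: 0.44·a + 0.21·b = 1.8
N: 0.13·a + 0.19·b = 1.46
From row1: a = (1.8 − 0.21·b) / 0.44.
Into row2: 0.13·(1.8 − 0.21·b)/0.44 + 0.19·b = 1.46 → b = 7.254, a = 0.628774.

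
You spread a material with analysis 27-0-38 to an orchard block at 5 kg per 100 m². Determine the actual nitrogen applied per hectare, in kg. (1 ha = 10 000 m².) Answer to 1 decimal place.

135.0 kg N per hectare

nitrogen per 100 m² = 5 × 27% = 1.35 kg.
Convert to per hectare: 1.35 × 100 = 135 kg.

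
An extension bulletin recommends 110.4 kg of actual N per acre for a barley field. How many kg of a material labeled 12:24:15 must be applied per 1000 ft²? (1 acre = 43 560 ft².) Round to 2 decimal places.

21.12 kg of product per thousand sq ft

Product per acre = 110.4 / 12% = 920 kg.
Convert to per 1000 ft²: 920 × 0.0229568 = 21.1203 kg.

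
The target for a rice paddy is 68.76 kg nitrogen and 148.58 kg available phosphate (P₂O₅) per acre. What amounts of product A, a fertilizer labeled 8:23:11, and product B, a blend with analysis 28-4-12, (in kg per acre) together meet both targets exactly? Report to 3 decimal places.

634.837 kg product A, 64.190 kg product B

Let a = kg of product A, b = kg of product B (per acre).
N: 0.08·a + 0.28·b = 68.76
P₂O₅: 0.23·a + 0.04·b = 148.58
Eliminate b: (row1) − 0.28/0.04·(row2) → -1.53·a = -971.3, so a = 634.8366.
Then b = (148.58 − 0.23·634.8366) / 0.04 = 64.1895.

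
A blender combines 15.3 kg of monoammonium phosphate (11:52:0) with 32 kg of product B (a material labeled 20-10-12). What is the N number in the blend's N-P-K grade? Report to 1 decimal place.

17.1% N

Total mass = 15.3 + 32 = 47.3 kg.
N mass = 11%×15.3 + 20%×32 = 8.083 kg.
% N = 8.083 / 47.3 = 17.0888%.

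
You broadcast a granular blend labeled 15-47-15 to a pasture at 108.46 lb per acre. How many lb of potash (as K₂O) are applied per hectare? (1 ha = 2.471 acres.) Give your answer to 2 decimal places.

40.20 lb K₂O per hectare

K₂O per acre = 108.46 × 15% = 16.269 lb.
Convert to per hectare: 16.269 × 2.471 = 40.2007 lb.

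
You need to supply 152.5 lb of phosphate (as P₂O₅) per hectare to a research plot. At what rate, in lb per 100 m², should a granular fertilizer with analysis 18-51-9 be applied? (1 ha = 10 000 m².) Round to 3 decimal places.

Product per hectare = 152.5 / 51% = 299.02 lb.
Convert to per 100 m²: 299.02 × 0.01 = 2.9902 lb.

2.990 lb of product per hundred sq m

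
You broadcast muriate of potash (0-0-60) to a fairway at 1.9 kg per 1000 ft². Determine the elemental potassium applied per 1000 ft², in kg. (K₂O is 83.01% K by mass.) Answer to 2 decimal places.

K₂O per 1000 ft² = 1.9 × 60% = 1.14 kg.
Elemental K = 1.14 × 0.8301 = 0.946314 kg per 1000 ft².

0.95 kg K per thousand sq ft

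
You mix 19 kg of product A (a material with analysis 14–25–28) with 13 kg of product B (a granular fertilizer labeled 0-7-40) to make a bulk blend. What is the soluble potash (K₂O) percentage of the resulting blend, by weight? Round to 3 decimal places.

32.875% K₂O

Total mass = 19 + 13 = 32 kg.
K₂O mass = 28%×19 + 40%×13 = 10.52 kg.
% K₂O = 10.52 / 32 = 32.875%.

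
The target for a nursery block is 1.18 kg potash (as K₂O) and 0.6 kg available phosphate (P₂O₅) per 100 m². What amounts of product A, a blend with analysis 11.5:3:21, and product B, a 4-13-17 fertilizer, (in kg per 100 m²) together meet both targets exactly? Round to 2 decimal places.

2.32 kg product A, 4.08 kg product B

Per-100 m² balance (a = product A, b = product B):
K₂O: 0.21·a + 0.17·b = 1.18
P₂O₅: 0.03·a + 0.13·b = 0.6
Solving simultaneously: a = 2.31532, b = 4.08108.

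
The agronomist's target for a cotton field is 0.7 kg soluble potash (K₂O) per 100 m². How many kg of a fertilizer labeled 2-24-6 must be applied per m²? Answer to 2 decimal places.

Product per 100 m² = 0.7 / 6% = 11.6667 kg.
Convert to per m²: 11.6667 × 0.01 = 0.116667 kg.

0.12 kg of product per sq m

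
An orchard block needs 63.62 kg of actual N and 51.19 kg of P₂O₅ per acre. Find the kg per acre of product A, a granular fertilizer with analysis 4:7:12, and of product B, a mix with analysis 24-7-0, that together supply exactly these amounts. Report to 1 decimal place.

Per-acre balance (a = product A, b = product B):
N: 0.04·a + 0.24·b = 63.62
P₂O₅: 0.07·a + 0.07·b = 51.19
Eliminate b: (row1) − 0.24/0.07·(row2) → -0.2·a = -111.889, so a = 559.443.
Then b = (51.19 − 0.07·559.443) / 0.07 = 171.843.

559.4 kg product A, 171.8 kg product B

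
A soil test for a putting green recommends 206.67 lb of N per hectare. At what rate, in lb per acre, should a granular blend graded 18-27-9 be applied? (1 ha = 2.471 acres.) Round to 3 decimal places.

464.657 lb of product per acre

Product per hectare = 206.67 / 18% = 1148.17 lb.
Convert to per acre: 1148.17 × 0.404694 = 464.6567 lb.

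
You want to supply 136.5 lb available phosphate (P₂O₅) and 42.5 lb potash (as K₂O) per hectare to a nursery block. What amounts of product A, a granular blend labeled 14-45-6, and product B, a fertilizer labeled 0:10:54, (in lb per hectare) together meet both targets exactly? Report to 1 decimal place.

293.1 lb product A, 46.1 lb product B

Per-hectare balance (a = product A, b = product B):
P₂O₅: 0.45·a + 0.1·b = 136.5
K₂O: 0.06·a + 0.54·b = 42.5
Solving simultaneously: a = 293.08, b = 46.1392.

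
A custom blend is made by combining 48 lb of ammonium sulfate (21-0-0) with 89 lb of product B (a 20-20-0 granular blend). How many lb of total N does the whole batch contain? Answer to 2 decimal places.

N mass = 21%×48 + 20%×89 = 27.88 lb.

27.88 lb N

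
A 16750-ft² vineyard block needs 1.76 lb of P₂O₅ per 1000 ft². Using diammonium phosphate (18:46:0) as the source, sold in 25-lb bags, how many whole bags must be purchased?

3 bags

Product per 1000 ft² = 1.76 / 46% = 3.82609 lb.
Total product = 3.82609 × 16750 / 1000 = 64.087 lb.
Bags = ⌈64.087 / 25⌉ = 3.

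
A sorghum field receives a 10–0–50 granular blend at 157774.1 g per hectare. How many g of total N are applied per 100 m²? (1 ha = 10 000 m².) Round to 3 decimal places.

nitrogen per hectare = 157774.1 × 10% = 15777.4 g.
Convert to per 100 m²: 15777.4 × 0.01 = 157.7741 g.

157.774 g N per hundred sq m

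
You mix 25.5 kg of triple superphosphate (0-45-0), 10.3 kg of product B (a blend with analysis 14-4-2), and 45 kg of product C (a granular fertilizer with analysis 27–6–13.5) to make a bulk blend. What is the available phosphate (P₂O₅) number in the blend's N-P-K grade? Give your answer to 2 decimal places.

Total mass = 25.5 + 10.3 + 45 = 80.8 kg.
P₂O₅ mass = 45%×25.5 + 4%×10.3 + 6%×45 = 14.587 kg.
% P₂O₅ = 14.587 / 80.8 = 18.0532%.

18.05% P₂O₅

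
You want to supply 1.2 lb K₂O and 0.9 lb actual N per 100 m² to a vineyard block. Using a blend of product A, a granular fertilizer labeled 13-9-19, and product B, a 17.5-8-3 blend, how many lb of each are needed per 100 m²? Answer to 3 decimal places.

6.235 lb product A, 0.511 lb product B

Let a = lb of product A, b = lb of product B (per 100 m²).
K₂O: 0.19·a + 0.03·b = 1.2
N: 0.13·a + 0.175·b = 0.9
Solving simultaneously: a = 6.23509, b = 0.511073.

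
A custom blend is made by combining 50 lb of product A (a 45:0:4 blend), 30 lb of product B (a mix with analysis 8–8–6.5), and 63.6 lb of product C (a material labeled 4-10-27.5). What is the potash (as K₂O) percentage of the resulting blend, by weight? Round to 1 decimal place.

14.9% K₂O

Total mass = 50 + 30 + 63.6 = 143.6 lb.
K₂O mass = 4%×50 + 6.5%×30 + 27.5%×63.6 = 21.44 lb.
% K₂O = 21.44 / 143.6 = 14.9304%.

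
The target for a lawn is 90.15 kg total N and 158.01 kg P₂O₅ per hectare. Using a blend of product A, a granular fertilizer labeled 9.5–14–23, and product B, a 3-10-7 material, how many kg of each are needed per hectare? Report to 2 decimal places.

806.55 kg product A, 450.93 kg product B

With a, b = kg per hectare of product A and product B:
N: 0.095·a + 0.03·b = 90.15
P₂O₅: 0.14·a + 0.1·b = 158.01
Solving simultaneously: a = 806.547, b = 450.934.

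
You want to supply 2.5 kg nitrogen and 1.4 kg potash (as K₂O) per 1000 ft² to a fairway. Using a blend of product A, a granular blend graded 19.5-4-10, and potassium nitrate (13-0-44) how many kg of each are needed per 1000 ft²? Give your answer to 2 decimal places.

12.61 kg product A, 0.32 kg potassium nitrate

With a, b = kg per 1000 ft² of product A and potassium nitrate:
N: 0.195·a + 0.13·b = 2.5
K₂O: 0.1·a + 0.44·b = 1.4
Solving simultaneously: a = 12.6099, b = 0.315934.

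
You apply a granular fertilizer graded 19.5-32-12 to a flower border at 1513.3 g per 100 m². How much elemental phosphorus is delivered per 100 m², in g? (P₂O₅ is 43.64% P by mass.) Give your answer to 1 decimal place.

P₂O₅ per 100 m² = 1513.3 × 32% = 484.256 g.
Elemental P = 484.256 × 0.4364 = 211.329 g per 100 m².

211.3 g P per hundred sq m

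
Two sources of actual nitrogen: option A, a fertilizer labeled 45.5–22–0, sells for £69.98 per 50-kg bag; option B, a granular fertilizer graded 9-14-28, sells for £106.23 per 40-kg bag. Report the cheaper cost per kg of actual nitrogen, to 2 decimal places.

option A: N per bag = 50 × 45.5% = 22.75 kg; cost = 69.98 / 22.75 = £3.0760/kg N.
option B: N per bag = 40 × 9% = 3.6 kg; cost = 106.23 / 3.6 = £29.5083/kg N.
option A is cheaper.

£3.08 per kg N (option A)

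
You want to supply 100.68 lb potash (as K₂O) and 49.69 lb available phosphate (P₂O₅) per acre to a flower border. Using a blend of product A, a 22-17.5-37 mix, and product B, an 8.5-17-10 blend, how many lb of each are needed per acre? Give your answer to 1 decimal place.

267.5 lb product A, 16.9 lb product B

Per-acre balance (a = product A, b = product B):
K₂O: 0.37·a + 0.1·b = 100.68
P₂O₅: 0.175·a + 0.17·b = 49.69
Solving simultaneously: a = 267.546, b = 16.8789.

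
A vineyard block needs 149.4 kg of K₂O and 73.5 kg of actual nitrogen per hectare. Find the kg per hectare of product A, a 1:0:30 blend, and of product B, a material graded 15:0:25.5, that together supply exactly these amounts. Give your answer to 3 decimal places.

86.396 kg product A, 484.240 kg product B

With a, b = kg per hectare of product A and product B:
K₂O: 0.3·a + 0.255·b = 149.4
N: 0.01·a + 0.15·b = 73.5
Eliminate b: (row1) − 0.255/0.15·(row2) → 0.283·a = 24.45, so a = 86.3958.
Then b = (73.5 − 0.01·86.3958) / 0.15 = 484.2403.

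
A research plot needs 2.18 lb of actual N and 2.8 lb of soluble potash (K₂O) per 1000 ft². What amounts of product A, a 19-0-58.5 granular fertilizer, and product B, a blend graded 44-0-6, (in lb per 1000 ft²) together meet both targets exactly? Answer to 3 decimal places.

4.476 lb product A, 3.022 lb product B

Per-1000 ft² balance (a = product A, b = product B):
N: 0.19·a + 0.44·b = 2.18
K₂O: 0.585·a + 0.06·b = 2.8
Solving simultaneously: a = 4.47642, b = 3.02154.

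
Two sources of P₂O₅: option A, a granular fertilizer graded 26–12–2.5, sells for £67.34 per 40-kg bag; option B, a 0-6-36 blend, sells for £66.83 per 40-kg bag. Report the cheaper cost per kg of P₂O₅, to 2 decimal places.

option A: P₂O₅ per bag = 40 × 12% = 4.8 kg; cost = 67.34 / 4.8 = £14.0292/kg P₂O₅.
option B: P₂O₅ per bag = 40 × 6% = 2.4 kg; cost = 66.83 / 2.4 = £27.8458/kg P₂O₅.
option A is cheaper.

£14.03 per kg P₂O₅ (option A)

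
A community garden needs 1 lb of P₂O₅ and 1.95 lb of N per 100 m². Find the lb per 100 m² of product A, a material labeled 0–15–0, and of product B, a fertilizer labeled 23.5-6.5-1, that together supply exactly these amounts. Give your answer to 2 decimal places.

3.07 lb product A, 8.30 lb product B

Per-100 m² balance (a = product A, b = product B):
P₂O₅: 0.15·a + 0.065·b = 1
N: 0·a + 0.235·b = 1.95
Solving simultaneously: a = 3.07092, b = 8.29787.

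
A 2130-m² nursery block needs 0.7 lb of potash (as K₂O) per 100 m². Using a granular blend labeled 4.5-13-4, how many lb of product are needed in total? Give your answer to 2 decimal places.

372.75 lb

Product per 100 m² = 0.7 / 4% = 17.5 lb.
Total product = 17.5 × 2130 / 100 = 372.75 lb.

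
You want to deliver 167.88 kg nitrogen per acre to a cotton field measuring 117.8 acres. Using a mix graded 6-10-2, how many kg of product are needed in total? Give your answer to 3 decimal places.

Product per acre = 167.88 / 6% = 2798 kg.
Total product = 2798 × 117.8 = 329604.4 kg.

329604.400 kg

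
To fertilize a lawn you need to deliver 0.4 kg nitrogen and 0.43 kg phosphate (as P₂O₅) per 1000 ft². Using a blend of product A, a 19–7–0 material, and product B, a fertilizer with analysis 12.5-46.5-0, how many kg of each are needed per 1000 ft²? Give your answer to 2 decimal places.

1.66 kg product A, 0.67 kg product B

Let a = kg of product A, b = kg of product B (per 1000 ft²).
N: 0.19·a + 0.125·b = 0.4
P₂O₅: 0.07·a + 0.465·b = 0.43
From row1: a = (0.4 − 0.125·b) / 0.19.
Into row2: 0.07·(0.4 − 0.125·b)/0.19 + 0.465·b = 0.43 → b = 0.674623, a = 1.66143.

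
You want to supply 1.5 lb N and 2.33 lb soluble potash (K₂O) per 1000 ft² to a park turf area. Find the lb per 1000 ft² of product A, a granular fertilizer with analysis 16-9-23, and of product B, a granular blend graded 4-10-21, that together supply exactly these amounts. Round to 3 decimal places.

With a, b = lb per 1000 ft² of product A and product B:
N: 0.16·a + 0.04·b = 1.5
K₂O: 0.23·a + 0.21·b = 2.33
Eliminate b: (row1) − 0.04/0.21·(row2) → 0.11619·a = 1.05619, so a = 9.09016.
Then b = (2.33 − 0.23·9.09016) / 0.21 = 1.13934.

9.090 lb product A, 1.139 lb product B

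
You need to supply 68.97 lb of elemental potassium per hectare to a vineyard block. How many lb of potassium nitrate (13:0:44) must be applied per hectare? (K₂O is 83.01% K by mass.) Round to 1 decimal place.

188.8 lb of product per hectare

As K₂O: 68.97 / 0.8301 = 83.0864 lb per hectare.
Product per hectare = 83.0864 / 44% = 188.833 lb.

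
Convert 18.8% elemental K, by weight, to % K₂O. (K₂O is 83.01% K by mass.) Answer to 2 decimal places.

22.65% K₂O

%K₂O = 18.8 / 0.8301 = 22.6479%.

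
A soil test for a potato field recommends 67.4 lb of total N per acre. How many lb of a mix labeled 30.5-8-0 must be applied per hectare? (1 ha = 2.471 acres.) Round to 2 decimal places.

546.05 lb of product per hectare

Product per acre = 67.4 / 30.5% = 220.984 lb.
Convert to per hectare: 220.984 × 2.471 = 546.0505 lb.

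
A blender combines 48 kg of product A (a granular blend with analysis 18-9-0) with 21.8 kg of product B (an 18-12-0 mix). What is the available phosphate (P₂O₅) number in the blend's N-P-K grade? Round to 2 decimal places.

9.94% P₂O₅

Total mass = 48 + 21.8 = 69.8 kg.
P₂O₅ mass = 9%×48 + 12%×21.8 = 6.936 kg.
% P₂O₅ = 6.936 / 69.8 = 9.93696%.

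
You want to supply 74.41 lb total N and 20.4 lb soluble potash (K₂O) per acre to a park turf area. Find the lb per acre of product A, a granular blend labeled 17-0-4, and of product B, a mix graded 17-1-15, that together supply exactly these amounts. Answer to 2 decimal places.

Per-acre balance (a = product A, b = product B):
N: 0.17·a + 0.17·b = 74.41
K₂O: 0.04·a + 0.15·b = 20.4
Eliminate b: (row1) − 0.17/0.15·(row2) → 0.124667·a = 51.29, so a = 411.417.
Then b = (20.4 − 0.04·411.417) / 0.15 = 26.2888.

411.42 lb product A, 26.29 lb product B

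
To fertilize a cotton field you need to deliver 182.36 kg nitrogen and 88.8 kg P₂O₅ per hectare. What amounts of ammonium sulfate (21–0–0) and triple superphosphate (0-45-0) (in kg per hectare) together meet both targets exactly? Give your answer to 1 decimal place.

Let a = kg of ammonium sulfate, b = kg of triple superphosphate (per hectare).
N: 0.21·a + 0·b = 182.36
P₂O₅: 0·a + 0.45·b = 88.8
Solving simultaneously: a = 868.381, b = 197.333.

868.4 kg ammonium sulfate, 197.3 kg triple superphosphate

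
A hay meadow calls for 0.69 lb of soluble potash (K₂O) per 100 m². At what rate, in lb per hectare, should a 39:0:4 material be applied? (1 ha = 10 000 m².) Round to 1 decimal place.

1725.0 lb of product per hectare

Product per 100 m² = 0.69 / 4% = 17.25 lb.
Convert to per hectare: 17.25 × 100 = 1725 lb.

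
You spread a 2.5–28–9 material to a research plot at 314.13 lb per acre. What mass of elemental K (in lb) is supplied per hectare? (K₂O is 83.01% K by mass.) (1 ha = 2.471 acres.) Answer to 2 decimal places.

57.99 lb K per hectare

K₂O per acre = 314.13 × 9% = 28.2717 lb.
Elemental K = 28.2717 × 0.8301 = 23.4683 lb per acre.
Convert to per hectare: 23.4683 × 2.471 = 57.9903 lb.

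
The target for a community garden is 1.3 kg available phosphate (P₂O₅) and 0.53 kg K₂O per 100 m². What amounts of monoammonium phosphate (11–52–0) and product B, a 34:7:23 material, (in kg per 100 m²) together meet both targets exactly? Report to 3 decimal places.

Per-100 m² balance (a = monoammonium phosphate, b = product B):
P₂O₅: 0.52·a + 0.07·b = 1.3
K₂O: 0·a + 0.23·b = 0.53
Solving simultaneously: a = 2.1898, b = 2.30435.

2.190 kg monoammonium phosphate, 2.304 kg product B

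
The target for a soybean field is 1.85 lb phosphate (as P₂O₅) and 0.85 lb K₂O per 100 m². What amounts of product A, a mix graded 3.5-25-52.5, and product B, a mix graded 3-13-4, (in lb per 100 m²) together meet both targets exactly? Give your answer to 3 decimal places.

Per-100 m² balance (a = product A, b = product B):
P₂O₅: 0.25·a + 0.13·b = 1.85
K₂O: 0.525·a + 0.04·b = 0.85
Solving simultaneously: a = 0.626609, b = 13.0258.

0.627 lb product A, 13.026 lb product B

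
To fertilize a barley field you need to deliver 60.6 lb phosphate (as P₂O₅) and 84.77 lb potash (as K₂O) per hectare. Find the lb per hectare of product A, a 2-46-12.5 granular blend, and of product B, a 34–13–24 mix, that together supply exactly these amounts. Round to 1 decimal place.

With a, b = lb per hectare of product A and product B:
P₂O₅: 0.46·a + 0.13·b = 60.6
K₂O: 0.125·a + 0.24·b = 84.77
Solving simultaneously: a = 37.4286, b = 333.714.

37.4 lb product A, 333.7 lb product B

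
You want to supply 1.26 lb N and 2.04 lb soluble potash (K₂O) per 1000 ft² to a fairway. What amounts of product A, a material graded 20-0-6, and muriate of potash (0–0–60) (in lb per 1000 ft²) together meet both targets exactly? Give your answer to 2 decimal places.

6.30 lb product A, 2.77 lb muriate of potash

With a, b = lb per 1000 ft² of product A and muriate of potash:
N: 0.2·a + 0·b = 1.26
K₂O: 0.06·a + 0.6·b = 2.04
Eliminate a: (row1) − 0.2/0.06·(row2) → -2·b = -5.54, so b = 2.77.
Back-substitute: a = (1.26 − 0·2.77) / 0.2 = 6.3.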